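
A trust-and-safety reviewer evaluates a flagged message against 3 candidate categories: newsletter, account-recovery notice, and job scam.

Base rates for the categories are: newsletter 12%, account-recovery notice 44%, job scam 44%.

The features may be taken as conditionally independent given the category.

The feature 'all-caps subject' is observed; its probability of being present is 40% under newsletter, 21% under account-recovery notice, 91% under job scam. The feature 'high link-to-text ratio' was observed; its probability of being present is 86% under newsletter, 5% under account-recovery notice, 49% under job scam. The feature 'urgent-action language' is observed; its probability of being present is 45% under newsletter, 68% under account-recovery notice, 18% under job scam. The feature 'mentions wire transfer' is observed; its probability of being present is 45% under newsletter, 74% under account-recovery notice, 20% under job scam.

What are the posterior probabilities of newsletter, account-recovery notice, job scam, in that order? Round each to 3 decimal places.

0.471, 0.131, 0.398

Multiply each prior by the joint likelihood of the feature pattern:
  newsletter: 0.12 × 0.40 × 0.86 × 0.45 × 0.45 = 0.0083592
  account-recovery notice: 0.44 × 0.21 × 0.05 × 0.68 × 0.74 = 0.0023248
  job scam: 0.44 × 0.91 × 0.49 × 0.18 × 0.20 = 0.0070631
The unnormalized weights sum to 0.017747.
P(newsletter | evidence) = 0.0083592 / 0.017747 ≈ 0.471
P(account-recovery notice | evidence) = 0.0023248 / 0.017747 ≈ 0.131
P(job scam | evidence) = 0.0070631 / 0.017747 ≈ 0.398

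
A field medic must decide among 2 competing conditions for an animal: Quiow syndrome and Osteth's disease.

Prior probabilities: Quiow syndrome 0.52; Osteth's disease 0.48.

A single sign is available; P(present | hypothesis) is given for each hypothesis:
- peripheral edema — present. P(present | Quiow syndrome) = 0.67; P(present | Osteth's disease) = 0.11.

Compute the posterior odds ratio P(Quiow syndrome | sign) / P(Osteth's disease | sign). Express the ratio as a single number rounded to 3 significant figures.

6.60

Unnormalized posterior weight (prior times the sign likelihood) for each of the two hypotheses:
  Quiow syndrome: 0.52 × 0.67 = 0.3484
  Osteth's disease: 0.48 × 0.11 = 0.0528
Posterior odds = 0.3484 / 0.0528 ≈ 6.60.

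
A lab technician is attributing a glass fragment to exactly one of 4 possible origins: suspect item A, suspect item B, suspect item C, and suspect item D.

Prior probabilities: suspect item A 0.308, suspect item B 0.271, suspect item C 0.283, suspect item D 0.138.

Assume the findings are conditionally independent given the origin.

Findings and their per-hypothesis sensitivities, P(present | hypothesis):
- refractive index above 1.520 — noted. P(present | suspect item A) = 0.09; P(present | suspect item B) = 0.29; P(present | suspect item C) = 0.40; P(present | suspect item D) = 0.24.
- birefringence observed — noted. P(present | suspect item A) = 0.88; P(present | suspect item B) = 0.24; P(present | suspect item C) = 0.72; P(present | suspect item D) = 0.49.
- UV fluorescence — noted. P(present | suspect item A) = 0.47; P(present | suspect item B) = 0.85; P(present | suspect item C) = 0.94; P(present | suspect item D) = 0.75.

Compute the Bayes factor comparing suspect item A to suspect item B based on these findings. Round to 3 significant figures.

0.629

The Bayes factor is the ratio of the joint likelihoods of the evidence pattern under the two hypotheses.
  suspect item A: 0.09 × 0.88 × 0.47 = 0.037224
  suspect item B: 0.29 × 0.24 × 0.85 = 0.05916
Bayes factor = 0.037224 / 0.05916 ≈ 0.629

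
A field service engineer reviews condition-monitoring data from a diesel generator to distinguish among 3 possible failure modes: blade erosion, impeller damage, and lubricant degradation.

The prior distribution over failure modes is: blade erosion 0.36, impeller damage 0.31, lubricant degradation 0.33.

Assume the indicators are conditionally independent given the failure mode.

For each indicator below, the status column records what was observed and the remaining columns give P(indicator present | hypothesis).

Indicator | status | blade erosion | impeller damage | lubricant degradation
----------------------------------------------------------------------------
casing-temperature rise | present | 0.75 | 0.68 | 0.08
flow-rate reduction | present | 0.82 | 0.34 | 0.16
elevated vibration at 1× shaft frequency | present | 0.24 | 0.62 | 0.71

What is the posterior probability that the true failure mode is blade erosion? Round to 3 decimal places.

0.528

By Bayes' rule with conditional independence, the unnormalized weight for each hypothesis is prior × ∏ likelihoods:
  blade erosion: 0.36 × 0.75 × 0.82 × 0.24 = 0.053136
  impeller damage: 0.31 × 0.68 × 0.34 × 0.62 = 0.044437
  lubricant degradation: 0.33 × 0.08 × 0.16 × 0.71 = 0.002999
Normalizing constant Z = 0.053136 + 0.044437 + 0.002999 = 0.10057.
P(blade erosion | evidence) = 0.053136 / 0.10057 ≈ 0.528.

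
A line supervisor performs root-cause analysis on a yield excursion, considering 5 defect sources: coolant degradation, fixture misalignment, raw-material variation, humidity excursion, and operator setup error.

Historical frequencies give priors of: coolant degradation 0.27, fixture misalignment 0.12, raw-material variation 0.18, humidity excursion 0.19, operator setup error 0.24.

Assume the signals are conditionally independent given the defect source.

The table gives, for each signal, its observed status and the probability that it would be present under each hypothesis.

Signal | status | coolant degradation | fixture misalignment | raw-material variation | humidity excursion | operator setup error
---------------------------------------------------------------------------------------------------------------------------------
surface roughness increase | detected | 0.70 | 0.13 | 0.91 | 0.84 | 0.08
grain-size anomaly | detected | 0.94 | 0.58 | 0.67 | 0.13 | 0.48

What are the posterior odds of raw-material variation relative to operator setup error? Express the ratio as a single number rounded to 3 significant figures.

11.9

Posterior odds equal prior odds times the likelihood ratio; only the two competing hypotheses matter.
  raw-material variation: 0.18 × 0.91 × 0.67 = 0.10975
  operator setup error: 0.24 × 0.08 × 0.48 = 0.009216
Posterior odds = 0.10975 / 0.009216 ≈ 11.9.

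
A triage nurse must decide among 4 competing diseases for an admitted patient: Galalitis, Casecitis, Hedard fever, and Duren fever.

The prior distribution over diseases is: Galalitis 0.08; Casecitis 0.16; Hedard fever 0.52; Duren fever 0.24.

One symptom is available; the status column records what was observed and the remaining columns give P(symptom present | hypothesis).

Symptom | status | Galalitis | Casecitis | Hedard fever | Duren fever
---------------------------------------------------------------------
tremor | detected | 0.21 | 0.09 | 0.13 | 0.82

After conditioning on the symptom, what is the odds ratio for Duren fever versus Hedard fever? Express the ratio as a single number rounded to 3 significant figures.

2.91

Posterior odds equal prior odds times the likelihood ratio; only the two competing hypotheses matter.
  Duren fever: 0.24 × 0.82 = 0.1968
  Hedard fever: 0.52 × 0.13 = 0.0676
Odds(Duren fever : Hedard fever) = 0.1968 / 0.0676 ≈ 2.91.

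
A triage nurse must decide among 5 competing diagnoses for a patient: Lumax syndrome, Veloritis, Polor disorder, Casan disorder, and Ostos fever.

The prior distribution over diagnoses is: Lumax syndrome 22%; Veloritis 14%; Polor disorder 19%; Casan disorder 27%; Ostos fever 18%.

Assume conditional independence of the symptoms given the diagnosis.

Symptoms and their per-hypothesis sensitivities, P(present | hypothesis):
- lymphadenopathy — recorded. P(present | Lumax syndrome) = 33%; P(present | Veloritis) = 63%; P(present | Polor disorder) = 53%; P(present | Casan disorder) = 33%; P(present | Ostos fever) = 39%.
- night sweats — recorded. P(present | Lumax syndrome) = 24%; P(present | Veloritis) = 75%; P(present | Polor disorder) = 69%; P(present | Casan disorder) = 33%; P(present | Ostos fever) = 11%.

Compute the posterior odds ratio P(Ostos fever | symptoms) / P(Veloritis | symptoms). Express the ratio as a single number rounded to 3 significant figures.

0.117

The normalizing constant cancels in an odds ratio, so compute prior × likelihood for the two hypotheses only:
  Ostos fever: 0.18 × 0.39 × 0.11 = 0.007722
  Veloritis: 0.14 × 0.63 × 0.75 = 0.06615
Posterior odds = 0.007722 / 0.06615 ≈ 0.117.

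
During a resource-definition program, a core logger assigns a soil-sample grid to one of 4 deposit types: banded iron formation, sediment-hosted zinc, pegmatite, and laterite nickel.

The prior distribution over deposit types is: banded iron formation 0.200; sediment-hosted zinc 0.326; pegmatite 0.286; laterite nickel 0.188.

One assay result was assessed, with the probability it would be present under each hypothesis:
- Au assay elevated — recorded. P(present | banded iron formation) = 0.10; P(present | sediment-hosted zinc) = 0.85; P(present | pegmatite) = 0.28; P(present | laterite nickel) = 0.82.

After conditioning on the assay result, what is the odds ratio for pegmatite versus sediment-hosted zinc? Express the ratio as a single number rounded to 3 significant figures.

0.289

The normalizing constant cancels in an odds ratio, so compute prior × likelihood for the two hypotheses only:
  pegmatite: 0.286 × 0.28 = 0.08008
  sediment-hosted zinc: 0.326 × 0.85 = 0.2771
Posterior odds = 0.08008 / 0.2771 ≈ 0.289.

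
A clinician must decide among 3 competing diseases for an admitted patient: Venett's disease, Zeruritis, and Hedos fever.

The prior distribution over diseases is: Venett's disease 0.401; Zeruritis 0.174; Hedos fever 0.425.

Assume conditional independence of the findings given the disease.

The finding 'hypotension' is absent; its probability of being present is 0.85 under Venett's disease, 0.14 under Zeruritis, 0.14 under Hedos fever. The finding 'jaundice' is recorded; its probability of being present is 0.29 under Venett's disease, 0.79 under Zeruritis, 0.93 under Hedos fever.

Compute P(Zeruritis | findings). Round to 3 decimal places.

0.249

For each hypothesis, the unnormalized posterior weight is prior × product of the finding likelihoods (using 1 − P(present | H) for each absent finding):
  Venett's disease: 0.401 × (1 − 0.85) × 0.29 = 0.017444
  Zeruritis: 0.174 × (1 − 0.14) × 0.79 = 0.11822
  Hedos fever: 0.425 × (1 − 0.14) × 0.93 = 0.33992
The unnormalized weights sum to 0.47557.
P(Zeruritis | evidence) = 0.11822 / 0.47557 ≈ 0.249.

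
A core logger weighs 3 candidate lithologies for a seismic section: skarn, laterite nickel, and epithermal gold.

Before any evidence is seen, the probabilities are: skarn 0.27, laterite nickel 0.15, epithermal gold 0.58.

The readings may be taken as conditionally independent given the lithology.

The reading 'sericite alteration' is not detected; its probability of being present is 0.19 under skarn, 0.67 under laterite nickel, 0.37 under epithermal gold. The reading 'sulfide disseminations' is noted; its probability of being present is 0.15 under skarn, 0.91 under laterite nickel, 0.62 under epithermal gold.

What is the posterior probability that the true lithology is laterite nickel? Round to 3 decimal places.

0.148

Multiply each prior by the joint likelihood of the reading pattern (using 1 − P(present | H) for each absent reading):
  skarn: 0.27 × (1 − 0.19) × 0.15 = 0.032805
  laterite nickel: 0.15 × (1 − 0.67) × 0.91 = 0.045045
  epithermal gold: 0.58 × (1 − 0.37) × 0.62 = 0.22655
The unnormalized weights sum to 0.3044.
P(laterite nickel | evidence) = 0.045045 / 0.3044 ≈ 0.148.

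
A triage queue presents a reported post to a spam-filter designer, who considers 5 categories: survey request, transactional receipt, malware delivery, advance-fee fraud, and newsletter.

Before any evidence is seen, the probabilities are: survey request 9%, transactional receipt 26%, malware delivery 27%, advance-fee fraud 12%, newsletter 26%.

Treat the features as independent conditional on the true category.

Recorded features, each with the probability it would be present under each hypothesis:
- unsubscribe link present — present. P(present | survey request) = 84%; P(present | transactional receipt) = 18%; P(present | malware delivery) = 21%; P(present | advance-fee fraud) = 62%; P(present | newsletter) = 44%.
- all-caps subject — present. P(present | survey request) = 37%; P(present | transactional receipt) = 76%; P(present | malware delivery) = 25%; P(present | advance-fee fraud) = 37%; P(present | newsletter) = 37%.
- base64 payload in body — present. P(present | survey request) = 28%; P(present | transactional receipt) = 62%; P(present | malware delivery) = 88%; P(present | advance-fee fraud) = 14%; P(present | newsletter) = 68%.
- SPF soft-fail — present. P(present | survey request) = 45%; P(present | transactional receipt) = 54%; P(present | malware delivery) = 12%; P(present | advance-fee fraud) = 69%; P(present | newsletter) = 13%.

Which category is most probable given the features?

By Bayes' rule with conditional independence, the unnormalized weight for each hypothesis is prior × ∏ likelihoods:
  survey request: 0.09 × 0.84 × 0.37 × 0.28 × 0.45 = 0.0035245
  transactional receipt: 0.26 × 0.18 × 0.76 × 0.62 × 0.54 = 0.011908
  malware delivery: 0.27 × 0.21 × 0.25 × 0.88 × 0.12 = 0.0014969
  advance-fee fraud: 0.12 × 0.62 × 0.37 × 0.14 × 0.69 = 0.0026592
  newsletter: 0.26 × 0.44 × 0.37 × 0.68 × 0.13 = 0.0037418
Normalizing constant Z = 0.0035245 + 0.011908 + 0.0014969 + 0.0026592 + 0.0037418 = 0.023331.
P(survey request | evidence) ≈ 0.0035245 / 0.023331 ≈ 0.151
P(transactional receipt | evidence) ≈ 0.011908 / 0.023331 ≈ 0.510
P(malware delivery | evidence) ≈ 0.0014969 / 0.023331 ≈ 0.064
P(advance-fee fraud | evidence) ≈ 0.0026592 / 0.023331 ≈ 0.114
P(newsletter | evidence) ≈ 0.0037418 / 0.023331 ≈ 0.160
The largest is 0.510, so transactional receipt is most probable.

transactional receipt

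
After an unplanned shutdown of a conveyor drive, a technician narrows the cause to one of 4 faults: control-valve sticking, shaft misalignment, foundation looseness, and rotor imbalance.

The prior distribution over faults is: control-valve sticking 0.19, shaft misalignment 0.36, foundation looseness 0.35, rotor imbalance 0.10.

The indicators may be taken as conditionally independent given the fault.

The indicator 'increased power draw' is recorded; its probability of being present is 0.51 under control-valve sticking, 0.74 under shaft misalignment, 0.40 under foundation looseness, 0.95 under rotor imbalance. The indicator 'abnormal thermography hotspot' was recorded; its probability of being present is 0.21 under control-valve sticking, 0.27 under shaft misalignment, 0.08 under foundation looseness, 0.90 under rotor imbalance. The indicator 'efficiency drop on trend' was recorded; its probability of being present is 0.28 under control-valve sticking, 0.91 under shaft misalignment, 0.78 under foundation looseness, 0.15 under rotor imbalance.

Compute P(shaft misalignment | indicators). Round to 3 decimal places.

By Bayes' rule with conditional independence, the unnormalized weight for each hypothesis is prior × ∏ likelihoods:
  control-valve sticking: 0.19 × 0.51 × 0.21 × 0.28 = 0.0056977
  shaft misalignment: 0.36 × 0.74 × 0.27 × 0.91 = 0.065454
  foundation looseness: 0.35 × 0.40 × 0.08 × 0.78 = 0.008736
  rotor imbalance: 0.10 × 0.95 × 0.90 × 0.15 = 0.012825
Marginal likelihood of the evidence = 0.092713.
P(shaft misalignment | evidence) = 0.065454 / 0.092713 ≈ 0.706.

0.706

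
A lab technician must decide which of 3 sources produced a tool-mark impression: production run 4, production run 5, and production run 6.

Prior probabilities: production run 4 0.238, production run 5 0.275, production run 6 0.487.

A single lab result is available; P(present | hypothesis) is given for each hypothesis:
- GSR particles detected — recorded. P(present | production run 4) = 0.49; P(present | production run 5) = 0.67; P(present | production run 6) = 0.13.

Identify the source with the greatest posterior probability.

By Bayes' rule, the unnormalized weight for each hypothesis is prior × likelihood:
  production run 4: 0.238 × 0.49 = 0.11662
  production run 5: 0.275 × 0.67 = 0.18425
  production run 6: 0.487 × 0.13 = 0.06331
Normalizing constant Z = 0.11662 + 0.18425 + 0.06331 = 0.36418.
P(production run 4 | evidence) ≈ 0.11662 / 0.36418 ≈ 0.320
P(production run 5 | evidence) ≈ 0.18425 / 0.36418 ≈ 0.506
P(production run 6 | evidence) ≈ 0.06331 / 0.36418 ≈ 0.174
The largest is 0.506, so production run 5 is most probable.

production run 5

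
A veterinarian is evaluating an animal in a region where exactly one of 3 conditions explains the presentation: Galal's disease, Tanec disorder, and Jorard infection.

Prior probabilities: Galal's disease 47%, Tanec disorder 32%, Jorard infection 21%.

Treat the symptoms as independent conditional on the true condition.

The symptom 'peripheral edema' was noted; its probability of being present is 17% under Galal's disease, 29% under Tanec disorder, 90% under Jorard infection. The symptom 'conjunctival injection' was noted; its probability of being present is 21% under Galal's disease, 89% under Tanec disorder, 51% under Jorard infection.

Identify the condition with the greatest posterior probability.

Multiply each prior by the joint likelihood of the symptom pattern:
  Galal's disease: 0.47 × 0.17 × 0.21 = 0.016779
  Tanec disorder: 0.32 × 0.29 × 0.89 = 0.082592
  Jorard infection: 0.21 × 0.90 × 0.51 = 0.09639
Normalizing constant Z = 0.016779 + 0.082592 + 0.09639 = 0.19576.
P(Galal's disease | evidence) ≈ 0.016779 / 0.19576 ≈ 0.086
P(Tanec disorder | evidence) ≈ 0.082592 / 0.19576 ≈ 0.422
P(Jorard infection | evidence) ≈ 0.09639 / 0.19576 ≈ 0.492
The largest is 0.492, so Jorard infection is most probable.

Jorard infection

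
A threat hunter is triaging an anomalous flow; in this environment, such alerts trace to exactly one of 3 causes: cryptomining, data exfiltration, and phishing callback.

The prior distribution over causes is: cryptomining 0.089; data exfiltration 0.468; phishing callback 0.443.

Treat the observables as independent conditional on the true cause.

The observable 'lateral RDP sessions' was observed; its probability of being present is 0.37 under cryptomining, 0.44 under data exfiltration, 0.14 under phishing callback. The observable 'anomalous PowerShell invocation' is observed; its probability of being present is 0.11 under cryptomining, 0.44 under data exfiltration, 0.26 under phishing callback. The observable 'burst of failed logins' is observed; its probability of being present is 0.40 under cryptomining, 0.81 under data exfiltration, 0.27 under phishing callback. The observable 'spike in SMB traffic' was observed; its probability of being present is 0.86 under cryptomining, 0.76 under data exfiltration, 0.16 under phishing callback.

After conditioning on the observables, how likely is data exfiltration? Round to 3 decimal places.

0.966

Multiply each prior by the joint likelihood of the observable pattern:
  cryptomining: 0.089 × 0.37 × 0.11 × 0.40 × 0.86 = 0.0012461
  data exfiltration: 0.468 × 0.44 × 0.44 × 0.81 × 0.76 = 0.055776
  phishing callback: 0.443 × 0.14 × 0.26 × 0.27 × 0.16 = 0.00069661
Marginal likelihood of the evidence = 0.057719.
P(data exfiltration | evidence) = 0.055776 / 0.057719 ≈ 0.966.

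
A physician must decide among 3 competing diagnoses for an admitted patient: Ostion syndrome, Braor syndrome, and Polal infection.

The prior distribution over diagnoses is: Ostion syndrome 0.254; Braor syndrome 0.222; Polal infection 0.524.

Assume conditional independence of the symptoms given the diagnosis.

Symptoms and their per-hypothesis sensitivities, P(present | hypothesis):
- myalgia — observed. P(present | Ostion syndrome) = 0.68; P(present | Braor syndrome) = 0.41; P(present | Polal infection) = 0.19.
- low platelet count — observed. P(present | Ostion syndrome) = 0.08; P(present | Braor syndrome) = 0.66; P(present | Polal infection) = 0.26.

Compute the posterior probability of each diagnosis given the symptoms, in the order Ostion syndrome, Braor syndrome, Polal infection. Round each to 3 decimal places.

0.138, 0.602, 0.259

For each hypothesis, the unnormalized posterior weight is prior × product of the symptom likelihoods:
  Ostion syndrome: 0.254 × 0.68 × 0.08 = 0.013818
  Braor syndrome: 0.222 × 0.41 × 0.66 = 0.060073
  Polal infection: 0.524 × 0.19 × 0.26 = 0.025886
Marginal likelihood of the evidence = 0.099776.
P(Ostion syndrome | evidence) = 0.013818 / 0.099776 ≈ 0.138
P(Braor syndrome | evidence) = 0.060073 / 0.099776 ≈ 0.602
P(Polal infection | evidence) = 0.025886 / 0.099776 ≈ 0.259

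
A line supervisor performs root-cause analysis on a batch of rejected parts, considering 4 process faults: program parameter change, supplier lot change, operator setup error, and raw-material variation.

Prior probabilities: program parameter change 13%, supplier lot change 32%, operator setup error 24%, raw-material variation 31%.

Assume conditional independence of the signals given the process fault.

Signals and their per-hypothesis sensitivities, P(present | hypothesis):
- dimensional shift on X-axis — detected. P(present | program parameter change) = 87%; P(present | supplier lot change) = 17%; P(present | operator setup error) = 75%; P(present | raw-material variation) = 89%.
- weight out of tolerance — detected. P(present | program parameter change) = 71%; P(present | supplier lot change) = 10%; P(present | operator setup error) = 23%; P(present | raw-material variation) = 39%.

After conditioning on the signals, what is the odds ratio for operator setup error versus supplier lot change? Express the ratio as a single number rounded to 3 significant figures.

Posterior odds equal prior odds times the likelihood ratio; only the two competing hypotheses matter.
  operator setup error: 0.24 × 0.75 × 0.23 = 0.0414
  supplier lot change: 0.32 × 0.17 × 0.10 = 0.00544
Odds(operator setup error : supplier lot change) = 0.0414 / 0.00544 ≈ 7.61.

7.61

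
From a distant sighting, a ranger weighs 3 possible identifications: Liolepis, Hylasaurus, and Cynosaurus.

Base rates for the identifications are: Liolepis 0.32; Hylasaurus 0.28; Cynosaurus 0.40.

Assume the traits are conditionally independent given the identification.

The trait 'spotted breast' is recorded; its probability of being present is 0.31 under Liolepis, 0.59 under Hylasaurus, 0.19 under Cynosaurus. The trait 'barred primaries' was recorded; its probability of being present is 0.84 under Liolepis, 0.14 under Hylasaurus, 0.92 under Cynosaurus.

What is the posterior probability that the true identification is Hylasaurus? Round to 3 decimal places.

0.131

By Bayes' rule with conditional independence, the unnormalized weight for each hypothesis is prior × ∏ likelihoods:
  Liolepis: 0.32 × 0.31 × 0.84 = 0.083328
  Hylasaurus: 0.28 × 0.59 × 0.14 = 0.023128
  Cynosaurus: 0.40 × 0.19 × 0.92 = 0.06992
Marginal likelihood of the evidence = 0.17638.
P(Hylasaurus | evidence) = 0.023128 / 0.17638 ≈ 0.131.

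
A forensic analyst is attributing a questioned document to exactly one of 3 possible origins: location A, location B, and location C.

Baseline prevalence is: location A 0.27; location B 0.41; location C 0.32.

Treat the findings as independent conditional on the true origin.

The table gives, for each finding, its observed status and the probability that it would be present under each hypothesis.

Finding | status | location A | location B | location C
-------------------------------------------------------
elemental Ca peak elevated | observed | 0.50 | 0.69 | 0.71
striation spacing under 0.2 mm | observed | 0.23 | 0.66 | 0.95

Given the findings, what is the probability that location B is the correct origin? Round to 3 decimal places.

0.431

Multiply each prior by the joint likelihood of the evidence pattern:
  location A: 0.27 × 0.50 × 0.23 = 0.03105
  location B: 0.41 × 0.69 × 0.66 = 0.18671
  location C: 0.32 × 0.71 × 0.95 = 0.21584
Normalizing constant Z = 0.03105 + 0.18671 + 0.21584 = 0.4336.
P(location B | evidence) = 0.18671 / 0.4336 ≈ 0.431.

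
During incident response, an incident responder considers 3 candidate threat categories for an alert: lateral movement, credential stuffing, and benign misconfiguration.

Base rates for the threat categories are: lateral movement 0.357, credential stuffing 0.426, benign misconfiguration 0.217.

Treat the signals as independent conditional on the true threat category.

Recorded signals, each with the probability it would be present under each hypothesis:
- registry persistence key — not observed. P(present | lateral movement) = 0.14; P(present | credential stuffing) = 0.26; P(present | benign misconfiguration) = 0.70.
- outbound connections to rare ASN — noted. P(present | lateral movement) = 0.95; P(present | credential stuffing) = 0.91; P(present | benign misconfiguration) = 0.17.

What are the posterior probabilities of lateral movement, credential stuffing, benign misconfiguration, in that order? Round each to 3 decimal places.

0.495, 0.487, 0.019

By Bayes' rule with conditional independence, the unnormalized weight for each hypothesis is prior × ∏ likelihoods (using 1 − P(present | H) for each absent signal):
  lateral movement: 0.357 × (1 − 0.14) × 0.95 = 0.29167
  credential stuffing: 0.426 × (1 − 0.26) × 0.91 = 0.28687
  benign misconfiguration: 0.217 × (1 − 0.70) × 0.17 = 0.011067
The unnormalized weights sum to 0.5896.
P(lateral movement | evidence) = 0.29167 / 0.5896 ≈ 0.495
P(credential stuffing | evidence) = 0.28687 / 0.5896 ≈ 0.487
P(benign misconfiguration | evidence) = 0.011067 / 0.5896 ≈ 0.019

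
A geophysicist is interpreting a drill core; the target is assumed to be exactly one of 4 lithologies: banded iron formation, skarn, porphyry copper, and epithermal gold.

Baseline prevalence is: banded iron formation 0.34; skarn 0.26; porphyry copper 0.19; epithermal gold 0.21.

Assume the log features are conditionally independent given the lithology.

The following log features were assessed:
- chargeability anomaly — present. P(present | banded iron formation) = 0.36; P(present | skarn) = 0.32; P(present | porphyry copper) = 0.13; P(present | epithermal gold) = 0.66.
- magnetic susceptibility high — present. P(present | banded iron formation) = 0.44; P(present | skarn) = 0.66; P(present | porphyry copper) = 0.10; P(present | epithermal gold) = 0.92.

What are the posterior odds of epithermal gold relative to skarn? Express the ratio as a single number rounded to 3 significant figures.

Posterior odds equal prior odds times the likelihood ratio; only the two competing hypotheses matter.
  epithermal gold: 0.21 × 0.66 × 0.92 = 0.12751
  skarn: 0.26 × 0.32 × 0.66 = 0.054912
Odds(epithermal gold : skarn) = 0.12751 / 0.054912 ≈ 2.32.

2.32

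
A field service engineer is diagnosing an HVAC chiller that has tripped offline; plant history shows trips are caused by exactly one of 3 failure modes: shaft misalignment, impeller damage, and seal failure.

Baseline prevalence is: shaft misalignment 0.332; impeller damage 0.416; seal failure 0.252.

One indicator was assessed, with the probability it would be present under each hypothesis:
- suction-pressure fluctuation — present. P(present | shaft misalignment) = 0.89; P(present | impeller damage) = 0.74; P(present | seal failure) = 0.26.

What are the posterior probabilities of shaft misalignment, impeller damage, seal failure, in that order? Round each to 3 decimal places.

0.442, 0.460, 0.098

By Bayes' rule, the unnormalized weight for each hypothesis is prior × likelihood:
  shaft misalignment: 0.332 × 0.89 = 0.29548
  impeller damage: 0.416 × 0.74 = 0.30784
  seal failure: 0.252 × 0.26 = 0.06552
The unnormalized weights sum to 0.66884.
P(shaft misalignment | evidence) = 0.29548 / 0.66884 ≈ 0.442
P(impeller damage | evidence) = 0.30784 / 0.66884 ≈ 0.460
P(seal failure | evidence) = 0.06552 / 0.66884 ≈ 0.098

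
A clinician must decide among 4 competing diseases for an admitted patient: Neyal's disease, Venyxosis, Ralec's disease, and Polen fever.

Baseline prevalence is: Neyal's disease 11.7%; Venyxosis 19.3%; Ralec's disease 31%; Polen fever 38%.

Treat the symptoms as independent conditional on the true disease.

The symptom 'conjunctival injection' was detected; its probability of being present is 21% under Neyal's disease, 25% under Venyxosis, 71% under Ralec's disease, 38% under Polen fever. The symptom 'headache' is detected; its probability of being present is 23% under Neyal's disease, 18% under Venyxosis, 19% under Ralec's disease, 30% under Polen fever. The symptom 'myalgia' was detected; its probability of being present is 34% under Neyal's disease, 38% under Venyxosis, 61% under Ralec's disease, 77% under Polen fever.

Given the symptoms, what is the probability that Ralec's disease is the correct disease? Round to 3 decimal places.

0.398

By Bayes' rule with conditional independence, the unnormalized weight for each hypothesis is prior × ∏ likelihoods:
  Neyal's disease: 0.117 × 0.21 × 0.23 × 0.34 = 0.0019214
  Venyxosis: 0.193 × 0.25 × 0.18 × 0.38 = 0.0033003
  Ralec's disease: 0.310 × 0.71 × 0.19 × 0.61 = 0.02551
  Polen fever: 0.380 × 0.38 × 0.30 × 0.77 = 0.033356
Normalizing constant Z = 0.0019214 + 0.0033003 + 0.02551 + 0.033356 = 0.064088.
P(Ralec's disease | evidence) = 0.02551 / 0.064088 ≈ 0.398.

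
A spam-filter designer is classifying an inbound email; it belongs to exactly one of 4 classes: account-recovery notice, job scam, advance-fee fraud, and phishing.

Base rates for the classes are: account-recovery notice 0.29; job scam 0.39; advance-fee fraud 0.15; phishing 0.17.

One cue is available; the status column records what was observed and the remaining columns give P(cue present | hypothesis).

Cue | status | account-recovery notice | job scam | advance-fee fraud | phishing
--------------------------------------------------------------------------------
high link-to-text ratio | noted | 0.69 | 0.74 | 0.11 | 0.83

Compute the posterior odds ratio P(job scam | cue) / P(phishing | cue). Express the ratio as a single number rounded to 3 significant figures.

2.05

The normalizing constant cancels in an odds ratio, so compute prior × likelihood for the two hypotheses only:
  job scam: 0.39 × 0.74 = 0.2886
  phishing: 0.17 × 0.83 = 0.1411
Posterior odds = 0.2886 / 0.1411 ≈ 2.05.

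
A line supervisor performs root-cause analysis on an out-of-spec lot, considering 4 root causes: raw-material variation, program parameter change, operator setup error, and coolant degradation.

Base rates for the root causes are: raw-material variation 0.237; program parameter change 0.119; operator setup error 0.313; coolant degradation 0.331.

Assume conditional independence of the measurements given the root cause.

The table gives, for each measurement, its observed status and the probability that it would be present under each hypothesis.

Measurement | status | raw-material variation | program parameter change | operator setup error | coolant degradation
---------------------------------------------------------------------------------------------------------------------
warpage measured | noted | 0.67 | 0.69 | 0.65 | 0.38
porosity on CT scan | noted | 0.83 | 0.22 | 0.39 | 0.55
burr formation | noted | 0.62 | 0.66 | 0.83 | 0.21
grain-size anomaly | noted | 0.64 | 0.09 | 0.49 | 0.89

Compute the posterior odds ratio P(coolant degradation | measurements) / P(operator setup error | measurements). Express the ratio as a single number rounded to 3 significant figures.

Unnormalized posterior weight (prior times the measurement likelihoods) for each of the two hypotheses:
  coolant degradation: 0.331 × 0.38 × 0.55 × 0.21 × 0.89 = 0.01293
  operator setup error: 0.313 × 0.65 × 0.39 × 0.83 × 0.49 = 0.03227
Odds(coolant degradation : operator setup error) = 0.01293 / 0.03227 ≈ 0.401.

0.401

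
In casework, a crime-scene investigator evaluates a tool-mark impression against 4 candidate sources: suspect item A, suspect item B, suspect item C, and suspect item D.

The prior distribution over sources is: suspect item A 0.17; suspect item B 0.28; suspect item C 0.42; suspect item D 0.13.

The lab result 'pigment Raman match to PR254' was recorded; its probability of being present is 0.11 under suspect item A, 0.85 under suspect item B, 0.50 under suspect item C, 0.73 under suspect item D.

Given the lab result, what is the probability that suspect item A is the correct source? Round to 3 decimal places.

By Bayes' rule, the unnormalized weight for each hypothesis is prior × likelihood:
  suspect item A: 0.17 × 0.11 = 0.0187
  suspect item B: 0.28 × 0.85 = 0.238
  suspect item C: 0.42 × 0.50 = 0.21
  suspect item D: 0.13 × 0.73 = 0.0949
Marginal likelihood of the evidence = 0.5616.
P(suspect item A | evidence) = 0.0187 / 0.5616 ≈ 0.033.

0.033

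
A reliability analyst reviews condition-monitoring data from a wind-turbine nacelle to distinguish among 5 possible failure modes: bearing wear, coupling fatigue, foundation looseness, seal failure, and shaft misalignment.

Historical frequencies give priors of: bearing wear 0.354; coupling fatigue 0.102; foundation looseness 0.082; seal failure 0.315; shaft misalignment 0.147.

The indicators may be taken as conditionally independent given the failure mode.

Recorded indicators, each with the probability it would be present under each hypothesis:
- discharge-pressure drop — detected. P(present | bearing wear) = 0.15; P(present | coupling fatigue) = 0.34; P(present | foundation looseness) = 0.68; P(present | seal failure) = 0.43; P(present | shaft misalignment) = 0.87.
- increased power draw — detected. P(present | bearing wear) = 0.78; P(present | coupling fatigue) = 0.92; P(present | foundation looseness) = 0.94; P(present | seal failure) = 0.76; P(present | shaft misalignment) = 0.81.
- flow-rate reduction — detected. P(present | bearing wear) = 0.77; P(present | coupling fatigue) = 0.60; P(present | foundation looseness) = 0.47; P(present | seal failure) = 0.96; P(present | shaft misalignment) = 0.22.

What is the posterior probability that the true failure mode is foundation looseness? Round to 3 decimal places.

By Bayes' rule with conditional independence, the unnormalized weight for each hypothesis is prior × ∏ likelihoods:
  bearing wear: 0.354 × 0.15 × 0.78 × 0.77 = 0.031892
  coupling fatigue: 0.102 × 0.34 × 0.92 × 0.60 = 0.019143
  foundation looseness: 0.082 × 0.68 × 0.94 × 0.47 = 0.024635
  seal failure: 0.315 × 0.43 × 0.76 × 0.96 = 0.098824
  shaft misalignment: 0.147 × 0.87 × 0.81 × 0.22 = 0.02279
The unnormalized weights sum to 0.19728.
P(foundation looseness | evidence) = 0.024635 / 0.19728 ≈ 0.125.

0.125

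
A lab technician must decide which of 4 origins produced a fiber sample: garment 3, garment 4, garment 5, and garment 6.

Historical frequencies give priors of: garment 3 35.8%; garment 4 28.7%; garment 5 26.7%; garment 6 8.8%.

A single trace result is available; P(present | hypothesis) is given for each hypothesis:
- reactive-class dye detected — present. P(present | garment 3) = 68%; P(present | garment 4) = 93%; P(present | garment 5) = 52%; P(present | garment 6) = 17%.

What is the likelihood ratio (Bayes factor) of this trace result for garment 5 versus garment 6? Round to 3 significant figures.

The Bayes factor is the ratio of the two likelihoods.
  garment 5: 0.52
  garment 6: 0.17
Bayes factor = 0.52 / 0.17 ≈ 3.06

3.06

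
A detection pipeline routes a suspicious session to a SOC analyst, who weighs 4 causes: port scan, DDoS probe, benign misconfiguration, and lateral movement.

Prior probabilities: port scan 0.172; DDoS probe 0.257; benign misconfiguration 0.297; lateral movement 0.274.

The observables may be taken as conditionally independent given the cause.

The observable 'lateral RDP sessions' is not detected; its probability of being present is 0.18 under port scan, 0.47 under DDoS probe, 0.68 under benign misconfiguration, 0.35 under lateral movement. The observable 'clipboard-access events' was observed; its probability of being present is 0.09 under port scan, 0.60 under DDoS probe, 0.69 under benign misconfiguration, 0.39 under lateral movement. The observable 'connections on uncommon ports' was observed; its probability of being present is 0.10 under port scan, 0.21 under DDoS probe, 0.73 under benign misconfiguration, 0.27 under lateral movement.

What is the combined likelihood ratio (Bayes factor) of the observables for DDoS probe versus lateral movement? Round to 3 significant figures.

Joint likelihood of the observable pattern under each hypothesis (using 1 − P(present | H) for each absent observable):
  DDoS probe: (1 − 0.47) × 0.60 × 0.21 = 0.06678
  lateral movement: (1 − 0.35) × 0.39 × 0.27 = 0.068445
Bayes factor = 0.06678 / 0.068445 ≈ 0.976

0.976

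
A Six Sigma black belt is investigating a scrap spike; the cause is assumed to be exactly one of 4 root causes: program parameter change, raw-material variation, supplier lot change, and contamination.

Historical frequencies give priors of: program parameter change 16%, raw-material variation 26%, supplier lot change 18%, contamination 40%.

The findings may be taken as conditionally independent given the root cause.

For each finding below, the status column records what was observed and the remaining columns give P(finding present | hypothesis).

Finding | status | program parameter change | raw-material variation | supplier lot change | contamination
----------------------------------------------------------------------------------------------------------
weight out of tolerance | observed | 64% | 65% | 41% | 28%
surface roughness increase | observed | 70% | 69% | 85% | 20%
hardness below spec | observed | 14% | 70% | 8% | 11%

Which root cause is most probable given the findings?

raw-material variation

For each hypothesis, the unnormalized posterior weight is prior × product of the finding likelihoods:
  program parameter change: 0.16 × 0.64 × 0.70 × 0.14 = 0.010035
  raw-material variation: 0.26 × 0.65 × 0.69 × 0.70 = 0.081627
  supplier lot change: 0.18 × 0.41 × 0.85 × 0.08 = 0.0050184
  contamination: 0.40 × 0.28 × 0.20 × 0.11 = 0.002464
Marginal likelihood of the evidence = 0.099145.
P(program parameter change | evidence) ≈ 0.010035 / 0.099145 ≈ 0.101
P(raw-material variation | evidence) ≈ 0.081627 / 0.099145 ≈ 0.823
P(supplier lot change | evidence) ≈ 0.0050184 / 0.099145 ≈ 0.051
P(contamination | evidence) ≈ 0.002464 / 0.099145 ≈ 0.025
The largest is 0.823, so raw-material variation is most probable.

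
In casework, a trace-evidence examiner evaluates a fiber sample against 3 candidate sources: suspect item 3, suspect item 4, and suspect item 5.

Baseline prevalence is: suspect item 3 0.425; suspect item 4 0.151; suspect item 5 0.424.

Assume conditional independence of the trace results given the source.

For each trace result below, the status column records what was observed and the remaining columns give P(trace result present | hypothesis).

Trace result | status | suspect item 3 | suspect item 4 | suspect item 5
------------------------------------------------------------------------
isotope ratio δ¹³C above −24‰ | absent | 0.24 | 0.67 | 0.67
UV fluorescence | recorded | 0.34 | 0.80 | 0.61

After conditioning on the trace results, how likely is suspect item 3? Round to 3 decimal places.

0.467

For each hypothesis, the unnormalized posterior weight is prior × product of the trace result likelihoods (using 1 − P(present | H) for each absent trace result):
  suspect item 3: 0.425 × (1 − 0.24) × 0.34 = 0.10982
  suspect item 4: 0.151 × (1 − 0.67) × 0.80 = 0.039864
  suspect item 5: 0.424 × (1 − 0.67) × 0.61 = 0.085351
The unnormalized weights sum to 0.23504.
P(suspect item 3 | evidence) = 0.10982 / 0.23504 ≈ 0.467.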